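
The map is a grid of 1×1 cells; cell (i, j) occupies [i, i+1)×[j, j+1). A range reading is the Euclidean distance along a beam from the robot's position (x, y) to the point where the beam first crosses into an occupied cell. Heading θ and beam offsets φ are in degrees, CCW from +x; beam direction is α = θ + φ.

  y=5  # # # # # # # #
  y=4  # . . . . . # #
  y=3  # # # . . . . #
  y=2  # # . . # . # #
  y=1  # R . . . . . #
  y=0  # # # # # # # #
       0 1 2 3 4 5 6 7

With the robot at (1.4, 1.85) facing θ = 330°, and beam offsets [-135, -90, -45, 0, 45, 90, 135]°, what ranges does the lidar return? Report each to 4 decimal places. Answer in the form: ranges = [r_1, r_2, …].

beam 1: φ=-135°, α=195°
  direction (-0.9659, -0.2588); cell (1,1); t to first gridline: x 0.4141, y 3.2841 (then +1.0353 / +3.8637)
    (0,1) via x @ 0.4141  # hit
  → r_1 = 0.4141
beam 2: φ=-90°, α=240°
  direction (-0.5000, -0.8660); cell (1,1); t to first gridline: x 0.8000, y 0.9815 (then +2.0000 / +1.1547)
    (0,1) via x @ 0.8000  # hit
  → r_2 = 0.8000
beam 3: φ=-45°, α=285°
  direction (0.2588, -0.9659); cell (1,1); t to first gridline: x 2.3182, y 0.8800 (then +3.8637 / +1.0353)
    (1,0) via y @ 0.8800  # hit
  → r_3 = 0.8800
beam 4: φ=0°, α=330°
  direction (0.8660, -0.5000); cell (1,1); t to first gridline: x 0.6928, y 1.7000 (then +1.1547 / +2.0000)
    (2,1) via x @ 0.6928
    (2,0) via y @ 1.7000  # hit
  → r_4 = 1.7000
beam 5: φ=45°, α=15°
  direction (0.9659, 0.2588); cell (1,1); t to first gridline: x 0.6212, y 0.5796 (then +1.0353 / +3.8637)
    (1,2) via y @ 0.5796  # hit
  → r_5 = 0.5796
beam 6: φ=90°, α=60°
  direction (0.5000, 0.8660); cell (1,1); t to first gridline: x 1.2000, y 0.1732 (then +2.0000 / +1.1547)
    (1,2) via y @ 0.1732  # hit
  → r_6 = 0.1732
beam 7: φ=135°, α=105°
  direction (-0.2588, 0.9659); cell (1,1); t to first gridline: x 1.5455, y 0.1553 (then +3.8637 / +1.0353)
    (1,2) via y @ 0.1553  # hit
  → r_7 = 0.1553

ranges = [0.4141, 0.8000, 0.8800, 1.7000, 0.5796, 0.1732, 0.1553]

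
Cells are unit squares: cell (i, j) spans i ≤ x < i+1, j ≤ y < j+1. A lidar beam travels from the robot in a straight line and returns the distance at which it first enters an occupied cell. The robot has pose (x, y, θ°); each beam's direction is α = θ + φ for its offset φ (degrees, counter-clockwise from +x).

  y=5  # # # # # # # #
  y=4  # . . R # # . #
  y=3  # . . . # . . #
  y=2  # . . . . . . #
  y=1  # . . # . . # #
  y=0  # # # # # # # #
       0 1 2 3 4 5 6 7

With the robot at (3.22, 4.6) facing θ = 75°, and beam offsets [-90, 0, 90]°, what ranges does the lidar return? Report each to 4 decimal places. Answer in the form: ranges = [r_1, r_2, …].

beam 1: φ=-90°, α=345°
  dir = (cos 345°, sin 345°) = (0.9659, -0.2588); from cell (3,4)
  next x-line at t=0.8075, next y-line at t=2.3182; Δt_x=1.0353, Δt_y=3.8637
    x: enter (4,4) at t=0.8075 ← occupied
  → r_1 = 0.8075
beam 2: φ=0°, α=75°
  dir = (cos 75°, sin 75°) = (0.2588, 0.9659); from cell (3,4)
  next x-line at t=3.0137, next y-line at t=0.4141; Δt_x=3.8637, Δt_y=1.0353
    y: enter (3,5) at t=0.4141 ← occupied
  → r_2 = 0.4141
beam 3: φ=90°, α=165°
  dir = (cos 165°, sin 165°) = (-0.9659, 0.2588); from cell (3,4)
  next x-line at t=0.2278, next y-line at t=1.5455; Δt_x=1.0353, Δt_y=3.8637
    x: enter (2,4) at t=0.2278
    x: enter (1,4) at t=1.2630
    y: enter (1,5) at t=1.5455 ← occupied
  → r_3 = 1.5455

ranges = [0.8075, 0.4141, 1.5455]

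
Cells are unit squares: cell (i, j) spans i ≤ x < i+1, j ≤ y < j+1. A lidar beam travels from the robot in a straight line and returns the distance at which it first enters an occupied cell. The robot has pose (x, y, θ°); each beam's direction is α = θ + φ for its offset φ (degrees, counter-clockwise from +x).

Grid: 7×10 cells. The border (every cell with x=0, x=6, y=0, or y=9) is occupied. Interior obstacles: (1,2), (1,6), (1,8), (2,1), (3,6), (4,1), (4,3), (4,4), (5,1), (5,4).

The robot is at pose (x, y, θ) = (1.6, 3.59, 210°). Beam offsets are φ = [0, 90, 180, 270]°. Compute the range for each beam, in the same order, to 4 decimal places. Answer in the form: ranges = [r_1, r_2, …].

ranges = [0.6928, 0.6813, 2.7713, 1.2000]

beam 1: φ=0°, α=210°
  cosα=-0.8660 sinα=-0.5000 | (1,3) | tMaxX 0.6928 tMaxY 1.1800 | tΔX 1.1547 tΔY 2.0000
    t=0.6928 [x] (0,3) — stop
  → r_1 = 0.6928
beam 2: φ=90°, α=300°
  cosα=0.5000 sinα=-0.8660 | (1,3) | tMaxX 0.8000 tMaxY 0.6813 | tΔX 2.0000 tΔY 1.1547
    t=0.6813 [y] (1,2) — stop
  → r_2 = 0.6813
beam 3: φ=180°, α=30°
  cosα=0.8660 sinα=0.5000 | (1,3) | tMaxX 0.4619 tMaxY 0.8200 | tΔX 1.1547 tΔY 2.0000
    t=0.4619 [x] (2,3)
    t=0.8200 [y] (2,4)
    t=1.6166 [x] (3,4)
    t=2.7713 [x] (4,4) — stop
  → r_3 = 2.7713
beam 4: φ=270°, α=120°
  cosα=-0.5000 sinα=0.8660 | (1,3) | tMaxX 1.2000 tMaxY 0.4734 | tΔX 2.0000 tΔY 1.1547
    t=0.4734 [y] (1,4)
    t=1.2000 [x] (0,4) — stop
  → r_4 = 1.2000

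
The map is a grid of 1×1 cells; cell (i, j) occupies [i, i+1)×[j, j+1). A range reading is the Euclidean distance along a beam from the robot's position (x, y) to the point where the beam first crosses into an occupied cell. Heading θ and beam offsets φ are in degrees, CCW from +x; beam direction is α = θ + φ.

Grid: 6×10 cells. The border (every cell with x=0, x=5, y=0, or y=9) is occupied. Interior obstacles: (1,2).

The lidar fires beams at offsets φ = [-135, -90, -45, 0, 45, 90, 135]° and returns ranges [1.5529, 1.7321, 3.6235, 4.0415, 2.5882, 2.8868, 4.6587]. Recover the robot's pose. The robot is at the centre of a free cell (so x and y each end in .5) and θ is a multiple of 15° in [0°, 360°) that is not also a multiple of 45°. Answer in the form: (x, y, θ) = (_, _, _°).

Candidates: 31 free-cell centres × 16 headings = 496 poses. Raycast each; keep the one whose scan matches to 4 dp.
  (4.5, 4.5, 120°): beam 1 = 0.5176 ≠ 1.5529 ✗
  (1.5, 1.5, 345°): beam 1 = 0.5774 ≠ 1.5529 ✗
  (3.5, 4.5, 30°): beam 1 = 3.6235 ≠ 1.5529 ✗
  (4.5, 8.5, 15°): beam 1 = 6.3509 ≠ 1.5529 ✗
  …
  (3.5, 5.5, 120°): r_1=1.5529, r_2=1.7321, r_3=3.6235, r_4=4.0415, r_5=2.5882, r_6=2.8868, r_7=4.6587 — all match ✓
No second candidate reproduces the full scan.

(x, y, θ) = (3.5, 5.5, 120°)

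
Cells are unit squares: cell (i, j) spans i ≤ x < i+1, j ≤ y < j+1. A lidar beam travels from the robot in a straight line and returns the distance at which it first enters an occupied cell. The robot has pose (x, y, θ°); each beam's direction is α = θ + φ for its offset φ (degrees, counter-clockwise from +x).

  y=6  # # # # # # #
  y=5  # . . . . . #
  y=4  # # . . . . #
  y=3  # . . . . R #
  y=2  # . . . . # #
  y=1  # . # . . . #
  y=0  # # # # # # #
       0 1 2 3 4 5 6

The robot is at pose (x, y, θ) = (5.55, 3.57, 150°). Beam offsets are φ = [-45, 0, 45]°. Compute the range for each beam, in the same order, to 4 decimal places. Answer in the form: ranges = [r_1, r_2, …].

beam 1: φ=-45°, α=105°
  cosα=-0.2588 sinα=0.9659 | (5,3) | tMaxX 2.1250 tMaxY 0.4452 | tΔX 3.8637 tΔY 1.0353
    t=0.4452 [y] (5,4)
    t=1.4804 [y] (5,5)
    t=2.1250 [x] (4,5)
    t=2.5157 [y] (4,6) — stop
  → r_1 = 2.5157
beam 2: φ=0°, α=150°
  cosα=-0.8660 sinα=0.5000 | (5,3) | tMaxX 0.6351 tMaxY 0.8600 | tΔX 1.1547 tΔY 2.0000
    t=0.6351 [x] (4,3)
    t=0.8600 [y] (4,4)
    t=1.7898 [x] (3,4)
    t=2.8600 [y] (3,5)
    t=2.9445 [x] (2,5)
    t=4.0992 [x] (1,5)
    t=4.8600 [y] (1,6) — stop
  → r_2 = 4.8600
beam 3: φ=45°, α=195°
  cosα=-0.9659 sinα=-0.2588 | (5,3) | tMaxX 0.5694 tMaxY 2.2023 | tΔX 1.0353 tΔY 3.8637
    t=0.5694 [x] (4,3)
    t=1.6047 [x] (3,3)
    t=2.2023 [y] (3,2)
    t=2.6400 [x] (2,2)
    t=3.6752 [x] (1,2)
    t=4.7105 [x] (0,2) — stop
  → r_3 = 4.7105

ranges = [2.5157, 4.8600, 4.7105]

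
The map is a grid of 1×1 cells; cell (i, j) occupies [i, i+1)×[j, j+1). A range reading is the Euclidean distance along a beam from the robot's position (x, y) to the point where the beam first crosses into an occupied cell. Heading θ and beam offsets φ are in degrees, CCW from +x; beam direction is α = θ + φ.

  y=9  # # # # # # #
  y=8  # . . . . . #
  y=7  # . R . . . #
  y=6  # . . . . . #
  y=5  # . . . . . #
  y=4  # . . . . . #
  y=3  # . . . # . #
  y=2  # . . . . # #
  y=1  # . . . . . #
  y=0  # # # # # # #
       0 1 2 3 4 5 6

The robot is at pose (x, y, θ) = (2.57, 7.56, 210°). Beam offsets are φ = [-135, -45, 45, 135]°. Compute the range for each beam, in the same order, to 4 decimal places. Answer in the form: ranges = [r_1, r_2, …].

beam 1: φ=-135°, α=75°
  dir = (cos 75°, sin 75°) = (0.2588, 0.9659); from cell (2,7)
  next x-line at t=1.6614, next y-line at t=0.4555; Δt_x=3.8637, Δt_y=1.0353
    y: enter (2,8) at t=0.4555
    y: enter (2,9) at t=1.4908 ← occupied
  → r_1 = 1.4908
beam 2: φ=-45°, α=165°
  dir = (cos 165°, sin 165°) = (-0.9659, 0.2588); from cell (2,7)
  next x-line at t=0.5901, next y-line at t=1.7000; Δt_x=1.0353, Δt_y=3.8637
    x: enter (1,7) at t=0.5901
    x: enter (0,7) at t=1.6254 ← occupied
  → r_2 = 1.6254
beam 3: φ=45°, α=255°
  dir = (cos 255°, sin 255°) = (-0.2588, -0.9659); from cell (2,7)
  next x-line at t=2.2023, next y-line at t=0.5798; Δt_x=3.8637, Δt_y=1.0353
    y: enter (2,6) at t=0.5798
    y: enter (2,5) at t=1.6150
    x: enter (1,5) at t=2.2023
    y: enter (1,4) at t=2.6503
    y: enter (1,3) at t=3.6856
    y: enter (1,2) at t=4.7209
    y: enter (1,1) at t=5.7561
    x: enter (0,1) at t=6.0660 ← occupied
  → r_3 = 6.0660
beam 4: φ=135°, α=345°
  dir = (cos 345°, sin 345°) = (0.9659, -0.2588); from cell (2,7)
  next x-line at t=0.4452, next y-line at t=2.1637; Δt_x=1.0353, Δt_y=3.8637
    x: enter (3,7) at t=0.4452
    x: enter (4,7) at t=1.4804
    y: enter (4,6) at t=2.1637
    x: enter (5,6) at t=2.5157
    x: enter (6,6) at t=3.5510 ← occupied
  → r_4 = 3.5510

ranges = [1.4908, 1.6254, 6.0660, 3.5510]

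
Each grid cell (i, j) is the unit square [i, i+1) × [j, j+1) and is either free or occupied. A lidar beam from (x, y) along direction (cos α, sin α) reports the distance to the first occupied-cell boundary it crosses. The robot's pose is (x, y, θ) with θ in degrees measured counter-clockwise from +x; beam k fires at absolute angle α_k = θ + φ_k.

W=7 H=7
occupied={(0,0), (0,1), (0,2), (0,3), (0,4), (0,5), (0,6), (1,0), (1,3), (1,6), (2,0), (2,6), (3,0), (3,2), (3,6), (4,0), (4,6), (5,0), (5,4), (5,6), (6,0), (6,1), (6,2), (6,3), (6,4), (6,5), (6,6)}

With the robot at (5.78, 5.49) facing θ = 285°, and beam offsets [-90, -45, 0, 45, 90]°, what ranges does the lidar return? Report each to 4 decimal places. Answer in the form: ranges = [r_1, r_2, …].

ranges = [4.9486, 0.5658, 0.5073, 0.2540, 0.2278]

beam 1: φ=-90°, α=195°
  dir = (cos 195°, sin 195°) = (-0.9659, -0.2588); from cell (5,5)
  next x-line at t=0.8075, next y-line at t=1.8932; Δt_x=1.0353, Δt_y=3.8637
    x: enter (4,5) at t=0.8075
    x: enter (3,5) at t=1.8428
    y: enter (3,4) at t=1.8932
    x: enter (2,4) at t=2.8781
    x: enter (1,4) at t=3.9133
    x: enter (0,4) at t=4.9486 ← occupied
  → r_1 = 4.9486
beam 2: φ=-45°, α=240°
  dir = (cos 240°, sin 240°) = (-0.5000, -0.8660); from cell (5,5)
  next x-line at t=1.5600, next y-line at t=0.5658; Δt_x=2.0000, Δt_y=1.1547
    y: enter (5,4) at t=0.5658 ← occupied
  → r_2 = 0.5658
beam 3: φ=0°, α=285°
  dir = (cos 285°, sin 285°) = (0.2588, -0.9659); from cell (5,5)
  next x-line at t=0.8500, next y-line at t=0.5073; Δt_x=3.8637, Δt_y=1.0353
    y: enter (5,4) at t=0.5073 ← occupied
  → r_3 = 0.5073
beam 4: φ=45°, α=330°
  dir = (cos 330°, sin 330°) = (0.8660, -0.5000); from cell (5,5)
  next x-line at t=0.2540, next y-line at t=0.9800; Δt_x=1.1547, Δt_y=2.0000
    x: enter (6,5) at t=0.2540 ← occupied
  → r_4 = 0.2540
beam 5: φ=90°, α=15°
  dir = (cos 15°, sin 15°) = (0.9659, 0.2588); from cell (5,5)
  next x-line at t=0.2278, next y-line at t=1.9705; Δt_x=1.0353, Δt_y=3.8637
    x: enter (6,5) at t=0.2278 ← occupied
  → r_5 = 0.2278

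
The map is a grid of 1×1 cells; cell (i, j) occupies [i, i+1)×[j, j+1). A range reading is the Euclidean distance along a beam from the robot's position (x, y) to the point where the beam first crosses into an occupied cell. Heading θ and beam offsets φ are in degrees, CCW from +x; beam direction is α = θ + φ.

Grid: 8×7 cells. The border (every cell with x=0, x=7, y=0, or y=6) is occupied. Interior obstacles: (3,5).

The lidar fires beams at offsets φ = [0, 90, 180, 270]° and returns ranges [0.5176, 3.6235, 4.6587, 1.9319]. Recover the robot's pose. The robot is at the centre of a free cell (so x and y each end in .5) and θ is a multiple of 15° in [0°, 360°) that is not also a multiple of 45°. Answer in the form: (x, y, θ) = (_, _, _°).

The pose lattice has 29·16 = 464 candidates. Test each by forward raycasting.
  (6.5, 4.5, 330°): beam 1 = 0.5774 ≠ 0.5176 ✗
  (6.5, 2.5, 240°): beam 1 = 1.7321 ≠ 0.5176 ✗
  (2.5, 3.5, 300°): beam 1 = 2.8868 ≠ 0.5176 ✗
  …
  (3.5, 1.5, 285°): r_1=0.5176, r_2=3.6235, r_3=4.6587, r_4=1.9319 — all match ✓
No second candidate reproduces the full scan.

(x, y, θ) = (3.5, 1.5, 285°)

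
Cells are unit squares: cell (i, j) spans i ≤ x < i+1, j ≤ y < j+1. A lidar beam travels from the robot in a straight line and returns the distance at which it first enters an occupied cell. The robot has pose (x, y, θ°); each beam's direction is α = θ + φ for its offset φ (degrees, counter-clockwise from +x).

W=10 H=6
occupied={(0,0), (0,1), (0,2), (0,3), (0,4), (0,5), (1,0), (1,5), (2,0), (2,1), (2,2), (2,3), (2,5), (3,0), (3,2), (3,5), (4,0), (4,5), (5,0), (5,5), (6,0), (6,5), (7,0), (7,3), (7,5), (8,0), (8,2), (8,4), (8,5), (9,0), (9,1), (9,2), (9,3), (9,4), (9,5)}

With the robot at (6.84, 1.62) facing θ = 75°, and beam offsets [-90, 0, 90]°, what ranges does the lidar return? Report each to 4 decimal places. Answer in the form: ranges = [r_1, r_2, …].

beam 1: φ=-90°, α=345°
  cosα=0.9659 sinα=-0.2588 | (6,1) | tMaxX 0.1656 tMaxY 2.3955 | tΔX 1.0353 tΔY 3.8637
    t=0.1656 [x] (7,1)
    t=1.2009 [x] (8,1)
    t=2.2362 [x] (9,1) — stop
  → r_1 = 2.2362
beam 2: φ=0°, α=75°
  cosα=0.2588 sinα=0.9659 | (6,1) | tMaxX 0.6182 tMaxY 0.3934 | tΔX 3.8637 tΔY 1.0353
    t=0.3934 [y] (6,2)
    t=0.6182 [x] (7,2)
    t=1.4287 [y] (7,3) — stop
  → r_2 = 1.4287
beam 3: φ=90°, α=165°
  cosα=-0.9659 sinα=0.2588 | (6,1) | tMaxX 0.8696 tMaxY 1.4682 | tΔX 1.0353 tΔY 3.8637
    t=0.8696 [x] (5,1)
    t=1.4682 [y] (5,2)
    t=1.9049 [x] (4,2)
    t=2.9402 [x] (3,2) — stop
  → r_3 = 2.9402

ranges = [2.2362, 1.4287, 2.9402]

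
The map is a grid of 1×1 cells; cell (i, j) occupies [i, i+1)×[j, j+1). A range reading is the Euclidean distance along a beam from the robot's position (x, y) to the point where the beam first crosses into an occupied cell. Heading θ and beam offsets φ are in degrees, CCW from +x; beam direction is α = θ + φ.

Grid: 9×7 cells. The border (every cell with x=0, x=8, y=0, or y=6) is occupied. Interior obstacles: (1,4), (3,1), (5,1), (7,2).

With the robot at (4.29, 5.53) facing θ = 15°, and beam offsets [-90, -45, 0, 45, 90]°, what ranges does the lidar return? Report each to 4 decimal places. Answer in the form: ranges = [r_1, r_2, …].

ranges = [3.6545, 4.2839, 1.8159, 0.5427, 0.4866]

beam 1: φ=-90°, α=285°
  d=(0.2588,-0.9659)  start (4,5)  tX=2.7432 tY=0.5487  stride 1/|dx|=3.8637 1/|dy|=1.0353
    cross y-line → (4,4), t=0.5487
    cross y-line → (4,3), t=1.5840
    cross y-line → (4,2), t=2.6192
    cross x-line → (5,2), t=2.7432
    cross y-line → (5,1), t=3.6545 (wall)
  → r_1 = 3.6545
beam 2: φ=-45°, α=330°
  d=(0.8660,-0.5000)  start (4,5)  tX=0.8198 tY=1.0600  stride 1/|dx|=1.1547 1/|dy|=2.0000
    cross x-line → (5,5), t=0.8198
    cross y-line → (5,4), t=1.0600
    cross x-line → (6,4), t=1.9745
    cross y-line → (6,3), t=3.0600
    cross x-line → (7,3), t=3.1292
    cross x-line → (8,3), t=4.2839 (wall)
  → r_2 = 4.2839
beam 3: φ=0°, α=15°
  d=(0.9659,0.2588)  start (4,5)  tX=0.7350 tY=1.8159  stride 1/|dx|=1.0353 1/|dy|=3.8637
    cross x-line → (5,5), t=0.7350
    cross x-line → (6,5), t=1.7703
    cross y-line → (6,6), t=1.8159 (wall)
  → r_3 = 1.8159
beam 4: φ=45°, α=60°
  d=(0.5000,0.8660)  start (4,5)  tX=1.4200 tY=0.5427  stride 1/|dx|=2.0000 1/|dy|=1.1547
    cross y-line → (4,6), t=0.5427 (wall)
  → r_4 = 0.5427
beam 5: φ=90°, α=105°
  d=(-0.2588,0.9659)  start (4,5)  tX=1.1205 tY=0.4866  stride 1/|dx|=3.8637 1/|dy|=1.0353
    cross y-line → (4,6), t=0.4866 (wall)
  → r_5 = 0.4866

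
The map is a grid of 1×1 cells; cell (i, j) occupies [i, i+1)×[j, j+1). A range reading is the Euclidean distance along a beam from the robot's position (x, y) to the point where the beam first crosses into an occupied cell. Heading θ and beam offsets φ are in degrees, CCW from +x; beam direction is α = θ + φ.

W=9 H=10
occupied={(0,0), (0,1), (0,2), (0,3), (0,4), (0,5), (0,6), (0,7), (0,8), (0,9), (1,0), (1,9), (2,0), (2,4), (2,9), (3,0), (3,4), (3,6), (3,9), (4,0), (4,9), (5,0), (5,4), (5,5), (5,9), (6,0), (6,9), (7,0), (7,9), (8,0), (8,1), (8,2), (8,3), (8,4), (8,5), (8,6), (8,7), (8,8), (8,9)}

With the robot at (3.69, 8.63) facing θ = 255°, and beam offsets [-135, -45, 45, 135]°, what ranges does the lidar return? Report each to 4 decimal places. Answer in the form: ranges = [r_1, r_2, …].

beam 1: φ=-135°, α=120°
  dir = (cos 120°, sin 120°) = (-0.5000, 0.8660); from cell (3,8)
  next x-line at t=1.3800, next y-line at t=0.4272; Δt_x=2.0000, Δt_y=1.1547
    y: enter (3,9) at t=0.4272 ← occupied
  → r_1 = 0.4272
beam 2: φ=-45°, α=210°
  dir = (cos 210°, sin 210°) = (-0.8660, -0.5000); from cell (3,8)
  next x-line at t=0.7967, next y-line at t=1.2600; Δt_x=1.1547, Δt_y=2.0000
    x: enter (2,8) at t=0.7967
    y: enter (2,7) at t=1.2600
    x: enter (1,7) at t=1.9514
    x: enter (0,7) at t=3.1061 ← occupied
  → r_2 = 3.1061
beam 3: φ=45°, α=300°
  dir = (cos 300°, sin 300°) = (0.5000, -0.8660); from cell (3,8)
  next x-line at t=0.6200, next y-line at t=0.7275; Δt_x=2.0000, Δt_y=1.1547
    x: enter (4,8) at t=0.6200
    y: enter (4,7) at t=0.7275
    y: enter (4,6) at t=1.8822
    x: enter (5,6) at t=2.6200
    y: enter (5,5) at t=3.0369 ← occupied
  → r_3 = 3.0369
beam 4: φ=135°, α=30°
  dir = (cos 30°, sin 30°) = (0.8660, 0.5000); from cell (3,8)
  next x-line at t=0.3580, next y-line at t=0.7400; Δt_x=1.1547, Δt_y=2.0000
    x: enter (4,8) at t=0.3580
    y: enter (4,9) at t=0.7400 ← occupied
  → r_4 = 0.7400

ranges = [0.4272, 3.1061, 3.0369, 0.7400]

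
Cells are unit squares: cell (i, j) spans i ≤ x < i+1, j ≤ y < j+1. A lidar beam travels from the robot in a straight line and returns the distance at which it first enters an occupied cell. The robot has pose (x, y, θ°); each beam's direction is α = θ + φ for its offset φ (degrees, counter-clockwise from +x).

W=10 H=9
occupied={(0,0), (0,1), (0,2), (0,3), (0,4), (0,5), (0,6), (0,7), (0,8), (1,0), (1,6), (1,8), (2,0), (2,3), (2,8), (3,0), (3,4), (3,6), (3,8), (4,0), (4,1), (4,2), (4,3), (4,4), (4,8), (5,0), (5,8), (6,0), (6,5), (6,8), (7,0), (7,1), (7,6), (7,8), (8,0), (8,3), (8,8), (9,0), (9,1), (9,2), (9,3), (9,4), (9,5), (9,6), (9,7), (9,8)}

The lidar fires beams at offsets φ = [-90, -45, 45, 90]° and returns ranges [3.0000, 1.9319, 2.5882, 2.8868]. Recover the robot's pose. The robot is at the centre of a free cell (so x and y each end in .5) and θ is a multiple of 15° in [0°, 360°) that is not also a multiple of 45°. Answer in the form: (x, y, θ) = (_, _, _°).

Candidates: 44 free-cell centres × 16 headings = 704 poses. Raycast each; keep the one whose scan matches to 4 dp.
  (1.5, 5.5, 30°): beam 1 = 1.7321 ≠ 3.0000 ✗
  (6.5, 1.5, 165°): beam 1 = 4.6587 ≠ 3.0000 ✗
  (7.5, 4.5, 165°): beam 1 = 1.5529 ≠ 3.0000 ✗
  (2.5, 2.5, 60°): beam 1 = 1.7321 ≠ 3.0000 ✗
  (2.5, 1.5, 150°): beam 1 = 2.8868 ≠ 3.0000 ✗
  …
  (7.5, 3.5, 150°): r_1=3.0000, r_2=1.9319, r_3=2.5882, r_4=2.8868 — all match ✓
No second candidate reproduces the full scan.

(x, y, θ) = (7.5, 3.5, 150°)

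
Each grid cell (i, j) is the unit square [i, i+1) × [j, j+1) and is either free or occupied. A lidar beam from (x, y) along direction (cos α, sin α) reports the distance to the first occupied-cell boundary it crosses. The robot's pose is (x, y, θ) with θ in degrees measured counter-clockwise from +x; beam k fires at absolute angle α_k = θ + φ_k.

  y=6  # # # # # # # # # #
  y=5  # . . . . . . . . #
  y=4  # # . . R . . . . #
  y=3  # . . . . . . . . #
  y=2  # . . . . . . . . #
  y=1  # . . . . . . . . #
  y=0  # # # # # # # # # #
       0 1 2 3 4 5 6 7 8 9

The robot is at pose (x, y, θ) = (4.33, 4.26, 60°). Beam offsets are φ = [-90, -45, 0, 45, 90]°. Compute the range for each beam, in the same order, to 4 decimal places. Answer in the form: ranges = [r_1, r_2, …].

beam 1: φ=-90°, α=330°
  direction (0.8660, -0.5000); cell (4,4); t to first gridline: x 0.7736, y 0.5200 (then +1.1547 / +2.0000)
    (4,3) via y @ 0.5200
    (5,3) via x @ 0.7736
    (6,3) via x @ 1.9283
    (6,2) via y @ 2.5200
    (7,2) via x @ 3.0831
    (8,2) via x @ 4.2378
    (8,1) via y @ 4.5200
    (9,1) via x @ 5.3925  # hit
  → r_1 = 5.3925
beam 2: φ=-45°, α=15°
  direction (0.9659, 0.2588); cell (4,4); t to first gridline: x 0.6936, y 2.8591 (then +1.0353 / +3.8637)
    (5,4) via x @ 0.6936
    (6,4) via x @ 1.7289
    (7,4) via x @ 2.7642
    (7,5) via y @ 2.8591
    (8,5) via x @ 3.7995
    (9,5) via x @ 4.8347  # hit
  → r_2 = 4.8347
beam 3: φ=0°, α=60°
  direction (0.5000, 0.8660); cell (4,4); t to first gridline: x 1.3400, y 0.8545 (then +2.0000 / +1.1547)
    (4,5) via y @ 0.8545
    (5,5) via x @ 1.3400
    (5,6) via y @ 2.0092  # hit
  → r_3 = 2.0092
beam 4: φ=45°, α=105°
  direction (-0.2588, 0.9659); cell (4,4); t to first gridline: x 1.2750, y 0.7661 (then +3.8637 / +1.0353)
    (4,5) via y @ 0.7661
    (3,5) via x @ 1.2750
    (3,6) via y @ 1.8014  # hit
  → r_4 = 1.8014
beam 5: φ=90°, α=150°
  direction (-0.8660, 0.5000); cell (4,4); t to first gridline: x 0.3811, y 1.4800 (then +1.1547 / +2.0000)
    (3,4) via x @ 0.3811
    (3,5) via y @ 1.4800
    (2,5) via x @ 1.5358
    (1,5) via x @ 2.6905
    (1,6) via y @ 3.4800  # hit
  → r_5 = 3.4800

ranges = [5.3925, 4.8347, 2.0092, 1.8014, 3.4800]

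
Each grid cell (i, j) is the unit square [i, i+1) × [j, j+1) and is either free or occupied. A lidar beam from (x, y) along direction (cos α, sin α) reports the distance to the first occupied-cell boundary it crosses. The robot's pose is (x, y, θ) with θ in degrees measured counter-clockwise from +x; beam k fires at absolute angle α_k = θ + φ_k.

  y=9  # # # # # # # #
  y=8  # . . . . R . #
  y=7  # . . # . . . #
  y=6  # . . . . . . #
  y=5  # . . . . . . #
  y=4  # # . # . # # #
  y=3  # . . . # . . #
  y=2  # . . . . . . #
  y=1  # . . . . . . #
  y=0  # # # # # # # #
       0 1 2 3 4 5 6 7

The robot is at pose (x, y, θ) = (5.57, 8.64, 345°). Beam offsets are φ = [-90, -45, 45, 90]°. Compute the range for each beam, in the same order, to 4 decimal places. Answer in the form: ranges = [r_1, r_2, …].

beam 1: φ=-90°, α=255°
  d=(-0.2588,-0.9659)  start (5,8)  tX=2.2023 tY=0.6626  stride 1/|dx|=3.8637 1/|dy|=1.0353
    cross y-line → (5,7), t=0.6626
    cross y-line → (5,6), t=1.6979
    cross x-line → (4,6), t=2.2023
    cross y-line → (4,5), t=2.7331
    cross y-line → (4,4), t=3.7684
    cross y-line → (4,3), t=4.8037 (wall)
  → r_1 = 4.8037
beam 2: φ=-45°, α=300°
  d=(0.5000,-0.8660)  start (5,8)  tX=0.8600 tY=0.7390  stride 1/|dx|=2.0000 1/|dy|=1.1547
    cross y-line → (5,7), t=0.7390
    cross x-line → (6,7), t=0.8600
    cross y-line → (6,6), t=1.8937
    cross x-line → (7,6), t=2.8600 (wall)
  → r_2 = 2.8600
beam 3: φ=45°, α=30°
  d=(0.8660,0.5000)  start (5,8)  tX=0.4965 tY=0.7200  stride 1/|dx|=1.1547 1/|dy|=2.0000
    cross x-line → (6,8), t=0.4965
    cross y-line → (6,9), t=0.7200 (wall)
  → r_3 = 0.7200
beam 4: φ=90°, α=75°
  d=(0.2588,0.9659)  start (5,8)  tX=1.6614 tY=0.3727  stride 1/|dx|=3.8637 1/|dy|=1.0353
    cross y-line → (5,9), t=0.3727 (wall)
  → r_4 = 0.3727

ranges = [4.8037, 2.8600, 0.7200, 0.3727]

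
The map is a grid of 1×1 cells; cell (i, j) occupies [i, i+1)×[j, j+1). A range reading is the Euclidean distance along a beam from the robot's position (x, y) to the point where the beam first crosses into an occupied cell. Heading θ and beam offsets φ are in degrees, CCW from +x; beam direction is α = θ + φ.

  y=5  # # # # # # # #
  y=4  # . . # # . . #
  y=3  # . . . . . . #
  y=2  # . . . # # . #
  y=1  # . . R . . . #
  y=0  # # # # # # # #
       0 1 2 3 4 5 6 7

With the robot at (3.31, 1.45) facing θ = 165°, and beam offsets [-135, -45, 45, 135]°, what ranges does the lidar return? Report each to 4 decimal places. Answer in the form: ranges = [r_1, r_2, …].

beam 1: φ=-135°, α=30°
  direction (0.8660, 0.5000); cell (3,1); t to first gridline: x 0.7967, y 1.1000 (then +1.1547 / +2.0000)
    (4,1) via x @ 0.7967
    (4,2) via y @ 1.1000  # hit
  → r_1 = 1.1000
beam 2: φ=-45°, α=120°
  direction (-0.5000, 0.8660); cell (3,1); t to first gridline: x 0.6200, y 0.6351 (then +2.0000 / +1.1547)
    (2,1) via x @ 0.6200
    (2,2) via y @ 0.6351
    (2,3) via y @ 1.7898
    (1,3) via x @ 2.6200
    (1,4) via y @ 2.9445
    (1,5) via y @ 4.0992  # hit
  → r_2 = 4.0992
beam 3: φ=45°, α=210°
  direction (-0.8660, -0.5000); cell (3,1); t to first gridline: x 0.3580, y 0.9000 (then +1.1547 / +2.0000)
    (2,1) via x @ 0.3580
    (2,0) via y @ 0.9000  # hit
  → r_3 = 0.9000
beam 4: φ=135°, α=300°
  direction (0.5000, -0.8660); cell (3,1); t to first gridline: x 1.3800, y 0.5196 (then +2.0000 / +1.1547)
    (3,0) via y @ 0.5196  # hit
  → r_4 = 0.5196

ranges = [1.1000, 4.0992, 0.9000, 0.5196]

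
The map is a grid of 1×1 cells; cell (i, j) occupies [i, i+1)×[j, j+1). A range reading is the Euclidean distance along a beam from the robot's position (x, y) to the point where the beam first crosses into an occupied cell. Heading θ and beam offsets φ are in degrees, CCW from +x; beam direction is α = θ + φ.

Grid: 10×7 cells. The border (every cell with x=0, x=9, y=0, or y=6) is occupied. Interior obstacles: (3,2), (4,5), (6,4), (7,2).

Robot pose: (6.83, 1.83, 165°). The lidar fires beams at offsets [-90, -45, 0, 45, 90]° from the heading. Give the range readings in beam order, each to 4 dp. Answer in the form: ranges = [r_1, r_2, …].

ranges = [0.6568, 3.6604, 2.9298, 1.6600, 0.8593]

beam 1: φ=-90°, α=75°
  d=(0.2588,0.9659)  start (6,1)  tX=0.6568 tY=0.1760  stride 1/|dx|=3.8637 1/|dy|=1.0353
    cross y-line → (6,2), t=0.1760
    cross x-line → (7,2), t=0.6568 (wall)
  → r_1 = 0.6568
beam 2: φ=-45°, α=120°
  d=(-0.5000,0.8660)  start (6,1)  tX=1.6600 tY=0.1963  stride 1/|dx|=2.0000 1/|dy|=1.1547
    cross y-line → (6,2), t=0.1963
    cross y-line → (6,3), t=1.3510
    cross x-line → (5,3), t=1.6600
    cross y-line → (5,4), t=2.5057
    cross x-line → (4,4), t=3.6600
    cross y-line → (4,5), t=3.6604 (wall)
  → r_2 = 3.6604
beam 3: φ=0°, α=165°
  d=(-0.9659,0.2588)  start (6,1)  tX=0.8593 tY=0.6568  stride 1/|dx|=1.0353 1/|dy|=3.8637
    cross y-line → (6,2), t=0.6568
    cross x-line → (5,2), t=0.8593
    cross x-line → (4,2), t=1.8946
    cross x-line → (3,2), t=2.9298 (wall)
  → r_3 = 2.9298
beam 4: φ=45°, α=210°
  d=(-0.8660,-0.5000)  start (6,1)  tX=0.9584 tY=1.6600  stride 1/|dx|=1.1547 1/|dy|=2.0000
    cross x-line → (5,1), t=0.9584
    cross y-line → (5,0), t=1.6600 (wall)
  → r_4 = 1.6600
beam 5: φ=90°, α=255°
  d=(-0.2588,-0.9659)  start (6,1)  tX=3.2069 tY=0.8593  stride 1/|dx|=3.8637 1/|dy|=1.0353
    cross y-line → (6,0), t=0.8593 (wall)
  → r_5 = 0.8593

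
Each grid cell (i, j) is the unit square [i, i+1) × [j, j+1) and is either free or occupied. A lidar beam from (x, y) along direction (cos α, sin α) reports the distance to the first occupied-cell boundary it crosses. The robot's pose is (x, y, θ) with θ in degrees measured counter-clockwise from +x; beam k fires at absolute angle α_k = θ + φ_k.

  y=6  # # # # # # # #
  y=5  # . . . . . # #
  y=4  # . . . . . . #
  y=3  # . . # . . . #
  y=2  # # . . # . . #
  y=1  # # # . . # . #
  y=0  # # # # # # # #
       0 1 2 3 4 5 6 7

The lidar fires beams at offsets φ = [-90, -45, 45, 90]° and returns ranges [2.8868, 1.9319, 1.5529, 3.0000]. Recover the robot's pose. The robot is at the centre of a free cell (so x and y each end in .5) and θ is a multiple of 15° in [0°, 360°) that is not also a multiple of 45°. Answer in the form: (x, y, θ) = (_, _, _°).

(x, y, θ) = (4.5, 4.5, 60°)

Enumerate (i+0.5, j+0.5, θ) over the 23 free cells and 16 admissible headings. For each, cast all 4 beams and compare to the given ranges.
  (3.5, 5.5, 75°): beam 1 = 3.6235 ≠ 2.8868 ✗
  (5.5, 5.5, 240°): beam 1 = 1.0000 ≠ 2.8868 ✗
  (6.5, 3.5, 105°): beam 1 = 0.5176 ≠ 2.8868 ✗
  …
  (4.5, 4.5, 60°): r_1=2.8868, r_2=1.9319, r_3=1.5529, r_4=3.0000 — all match ✓
Only this pose fits every beam.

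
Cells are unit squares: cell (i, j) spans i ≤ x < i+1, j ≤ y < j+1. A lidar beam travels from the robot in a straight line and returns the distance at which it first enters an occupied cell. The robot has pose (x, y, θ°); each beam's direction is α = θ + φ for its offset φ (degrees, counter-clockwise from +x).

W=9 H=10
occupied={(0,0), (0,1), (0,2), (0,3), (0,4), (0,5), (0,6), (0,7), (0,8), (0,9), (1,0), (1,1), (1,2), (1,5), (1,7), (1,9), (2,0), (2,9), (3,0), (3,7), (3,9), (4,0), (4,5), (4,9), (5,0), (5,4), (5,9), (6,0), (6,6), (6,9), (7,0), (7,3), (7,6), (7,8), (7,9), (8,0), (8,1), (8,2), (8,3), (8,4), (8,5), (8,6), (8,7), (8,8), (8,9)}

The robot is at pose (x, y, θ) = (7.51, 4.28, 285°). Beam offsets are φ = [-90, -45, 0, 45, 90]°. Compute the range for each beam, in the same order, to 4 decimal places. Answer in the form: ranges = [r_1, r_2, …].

ranges = [5.7044, 0.3233, 0.2899, 0.5600, 0.5073]

beam 1: φ=-90°, α=195°
  direction (-0.9659, -0.2588); cell (7,4); t to first gridline: x 0.5280, y 1.0818 (then +1.0353 / +3.8637)
    (6,4) via x @ 0.5280
    (6,3) via y @ 1.0818
    (5,3) via x @ 1.5633
    (4,3) via x @ 2.5985
    (3,3) via x @ 3.6338
    (2,3) via x @ 4.6691
    (2,2) via y @ 4.9455
    (1,2) via x @ 5.7044  # hit
  → r_1 = 5.7044
beam 2: φ=-45°, α=240°
  direction (-0.5000, -0.8660); cell (7,4); t to first gridline: x 1.0200, y 0.3233 (then +2.0000 / +1.1547)
    (7,3) via y @ 0.3233  # hit
  → r_2 = 0.3233
beam 3: φ=0°, α=285°
  direction (0.2588, -0.9659); cell (7,4); t to first gridline: x 1.8932, y 0.2899 (then +3.8637 / +1.0353)
    (7,3) via y @ 0.2899  # hit
  → r_3 = 0.2899
beam 4: φ=45°, α=330°
  direction (0.8660, -0.5000); cell (7,4); t to first gridline: x 0.5658, y 0.5600 (then +1.1547 / +2.0000)
    (7,3) via y @ 0.5600  # hit
  → r_4 = 0.5600
beam 5: φ=90°, α=15°
  direction (0.9659, 0.2588); cell (7,4); t to first gridline: x 0.5073, y 2.7819 (then +1.0353 / +3.8637)
    (8,4) via x @ 0.5073  # hit
  → r_5 = 0.5073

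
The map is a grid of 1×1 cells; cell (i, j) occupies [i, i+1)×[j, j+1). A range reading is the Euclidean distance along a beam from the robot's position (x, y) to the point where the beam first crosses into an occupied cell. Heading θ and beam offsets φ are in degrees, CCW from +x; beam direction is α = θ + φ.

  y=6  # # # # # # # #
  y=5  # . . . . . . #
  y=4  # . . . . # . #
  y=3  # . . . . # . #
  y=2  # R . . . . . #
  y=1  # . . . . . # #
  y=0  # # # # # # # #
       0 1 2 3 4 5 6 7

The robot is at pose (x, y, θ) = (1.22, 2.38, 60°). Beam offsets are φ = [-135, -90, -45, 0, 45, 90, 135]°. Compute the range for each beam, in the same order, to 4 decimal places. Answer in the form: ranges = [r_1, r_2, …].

ranges = [1.4287, 2.7600, 3.9133, 4.1800, 0.8500, 0.2540, 0.2278]

beam 1: φ=-135°, α=285°
  dir = (cos 285°, sin 285°) = (0.2588, -0.9659); from cell (1,2)
  next x-line at t=3.0137, next y-line at t=0.3934; Δt_x=3.8637, Δt_y=1.0353
    y: enter (1,1) at t=0.3934
    y: enter (1,0) at t=1.4287 ← occupied
  → r_1 = 1.4287
beam 2: φ=-90°, α=330°
  dir = (cos 330°, sin 330°) = (0.8660, -0.5000); from cell (1,2)
  next x-line at t=0.9007, next y-line at t=0.7600; Δt_x=1.1547, Δt_y=2.0000
    y: enter (1,1) at t=0.7600
    x: enter (2,1) at t=0.9007
    x: enter (3,1) at t=2.0554
    y: enter (3,0) at t=2.7600 ← occupied
  → r_2 = 2.7600
beam 3: φ=-45°, α=15°
  dir = (cos 15°, sin 15°) = (0.9659, 0.2588); from cell (1,2)
  next x-line at t=0.8075, next y-line at t=2.3955; Δt_x=1.0353, Δt_y=3.8637
    x: enter (2,2) at t=0.8075
    x: enter (3,2) at t=1.8428
    y: enter (3,3) at t=2.3955
    x: enter (4,3) at t=2.8781
    x: enter (5,3) at t=3.9133 ← occupied
  → r_3 = 3.9133
beam 4: φ=0°, α=60°
  dir = (cos 60°, sin 60°) = (0.5000, 0.8660); from cell (1,2)
  next x-line at t=1.5600, next y-line at t=0.7159; Δt_x=2.0000, Δt_y=1.1547
    y: enter (1,3) at t=0.7159
    x: enter (2,3) at t=1.5600
    y: enter (2,4) at t=1.8706
    y: enter (2,5) at t=3.0253
    x: enter (3,5) at t=3.5600
    y: enter (3,6) at t=4.1800 ← occupied
  → r_4 = 4.1800
beam 5: φ=45°, α=105°
  dir = (cos 105°, sin 105°) = (-0.2588, 0.9659); from cell (1,2)
  next x-line at t=0.8500, next y-line at t=0.6419; Δt_x=3.8637, Δt_y=1.0353
    y: enter (1,3) at t=0.6419
    x: enter (0,3) at t=0.8500 ← occupied
  → r_5 = 0.8500
beam 6: φ=90°, α=150°
  dir = (cos 150°, sin 150°) = (-0.8660, 0.5000); from cell (1,2)
  next x-line at t=0.2540, next y-line at t=1.2400; Δt_x=1.1547, Δt_y=2.0000
    x: enter (0,2) at t=0.2540 ← occupied
  → r_6 = 0.2540
beam 7: φ=135°, α=195°
  dir = (cos 195°, sin 195°) = (-0.9659, -0.2588); from cell (1,2)
  next x-line at t=0.2278, next y-line at t=1.4682; Δt_x=1.0353, Δt_y=3.8637
    x: enter (0,2) at t=0.2278 ← occupied
  → r_7 = 0.2278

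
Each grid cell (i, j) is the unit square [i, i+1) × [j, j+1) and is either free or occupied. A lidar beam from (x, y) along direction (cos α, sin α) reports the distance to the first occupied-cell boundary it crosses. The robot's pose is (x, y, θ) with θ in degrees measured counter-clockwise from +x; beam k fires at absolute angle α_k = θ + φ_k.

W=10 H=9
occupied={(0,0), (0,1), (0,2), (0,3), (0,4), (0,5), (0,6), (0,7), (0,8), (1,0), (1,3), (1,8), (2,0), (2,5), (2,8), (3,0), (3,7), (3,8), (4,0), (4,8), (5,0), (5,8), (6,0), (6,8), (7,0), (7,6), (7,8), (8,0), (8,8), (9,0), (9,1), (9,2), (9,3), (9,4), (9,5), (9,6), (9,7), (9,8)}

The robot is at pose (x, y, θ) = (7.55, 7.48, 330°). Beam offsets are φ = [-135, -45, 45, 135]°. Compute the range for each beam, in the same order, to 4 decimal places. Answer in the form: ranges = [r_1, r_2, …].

ranges = [5.7183, 0.4969, 1.5012, 0.5383]

beam 1: φ=-135°, α=195°
  direction (-0.9659, -0.2588); cell (7,7); t to first gridline: x 0.5694, y 1.8546 (then +1.0353 / +3.8637)
    (6,7) via x @ 0.5694
    (5,7) via x @ 1.6047
    (5,6) via y @ 1.8546
    (4,6) via x @ 2.6400
    (3,6) via x @ 3.6752
    (2,6) via x @ 4.7105
    (2,5) via y @ 5.7183  # hit
  → r_1 = 5.7183
beam 2: φ=-45°, α=285°
  direction (0.2588, -0.9659); cell (7,7); t to first gridline: x 1.7387, y 0.4969 (then +3.8637 / +1.0353)
    (7,6) via y @ 0.4969  # hit
  → r_2 = 0.4969
beam 3: φ=45°, α=15°
  direction (0.9659, 0.2588); cell (7,7); t to first gridline: x 0.4659, y 2.0091 (then +1.0353 / +3.8637)
    (8,7) via x @ 0.4659
    (9,7) via x @ 1.5012  # hit
  → r_3 = 1.5012
beam 4: φ=135°, α=105°
  direction (-0.2588, 0.9659); cell (7,7); t to first gridline: x 2.1250, y 0.5383 (then +3.8637 / +1.0353)
    (7,8) via y @ 0.5383  # hit
  → r_4 = 0.5383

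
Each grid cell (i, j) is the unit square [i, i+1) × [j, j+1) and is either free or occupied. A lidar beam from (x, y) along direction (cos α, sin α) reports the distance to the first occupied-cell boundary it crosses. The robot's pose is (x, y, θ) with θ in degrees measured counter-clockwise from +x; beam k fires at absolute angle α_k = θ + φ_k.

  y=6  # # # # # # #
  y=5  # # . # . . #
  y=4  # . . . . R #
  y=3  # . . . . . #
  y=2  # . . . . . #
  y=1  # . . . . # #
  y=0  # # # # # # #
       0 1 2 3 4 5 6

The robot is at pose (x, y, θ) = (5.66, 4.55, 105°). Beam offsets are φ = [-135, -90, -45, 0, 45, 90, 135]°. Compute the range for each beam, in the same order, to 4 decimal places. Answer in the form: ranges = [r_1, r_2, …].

ranges = [0.3926, 0.3520, 0.6800, 1.5012, 1.9168, 4.8244, 4.0992]

beam 1: φ=-135°, α=330°
  direction (0.8660, -0.5000); cell (5,4); t to first gridline: x 0.3926, y 1.1000 (then +1.1547 / +2.0000)
    (6,4) via x @ 0.3926  # hit
  → r_1 = 0.3926
beam 2: φ=-90°, α=15°
  direction (0.9659, 0.2588); cell (5,4); t to first gridline: x 0.3520, y 1.7387 (then +1.0353 / +3.8637)
    (6,4) via x @ 0.3520  # hit
  → r_2 = 0.3520
beam 3: φ=-45°, α=60°
  direction (0.5000, 0.8660); cell (5,4); t to first gridline: x 0.6800, y 0.5196 (then +2.0000 / +1.1547)
    (5,5) via y @ 0.5196
    (6,5) via x @ 0.6800  # hit
  → r_3 = 0.6800
beam 4: φ=0°, α=105°
  direction (-0.2588, 0.9659); cell (5,4); t to first gridline: x 2.5500, y 0.4659 (then +3.8637 / +1.0353)
    (5,5) via y @ 0.4659
    (5,6) via y @ 1.5012  # hit
  → r_4 = 1.5012
beam 5: φ=45°, α=150°
  direction (-0.8660, 0.5000); cell (5,4); t to first gridline: x 0.7621, y 0.9000 (then +1.1547 / +2.0000)
    (4,4) via x @ 0.7621
    (4,5) via y @ 0.9000
    (3,5) via x @ 1.9168  # hit
  → r_5 = 1.9168
beam 6: φ=90°, α=195°
  direction (-0.9659, -0.2588); cell (5,4); t to first gridline: x 0.6833, y 2.1250 (then +1.0353 / +3.8637)
    (4,4) via x @ 0.6833
    (3,4) via x @ 1.7186
    (3,3) via y @ 2.1250
    (2,3) via x @ 2.7538
    (1,3) via x @ 3.7891
    (0,3) via x @ 4.8244  # hit
  → r_6 = 4.8244
beam 7: φ=135°, α=240°
  direction (-0.5000, -0.8660); cell (5,4); t to first gridline: x 1.3200, y 0.6351 (then +2.0000 / +1.1547)
    (5,3) via y @ 0.6351
    (4,3) via x @ 1.3200
    (4,2) via y @ 1.7898
    (4,1) via y @ 2.9445
    (3,1) via x @ 3.3200
    (3,0) via y @ 4.0992  # hit
  → r_7 = 4.0992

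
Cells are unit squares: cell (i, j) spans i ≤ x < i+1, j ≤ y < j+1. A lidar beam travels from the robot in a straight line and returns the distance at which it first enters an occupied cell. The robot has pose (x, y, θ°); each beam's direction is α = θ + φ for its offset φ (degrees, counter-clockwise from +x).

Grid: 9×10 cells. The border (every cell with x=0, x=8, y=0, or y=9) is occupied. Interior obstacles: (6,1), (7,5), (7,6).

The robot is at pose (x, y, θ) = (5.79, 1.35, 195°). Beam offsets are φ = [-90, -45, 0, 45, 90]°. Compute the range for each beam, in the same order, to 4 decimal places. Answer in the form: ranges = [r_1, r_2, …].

beam 1: φ=-90°, α=105°
  d=(-0.2588,0.9659)  start (5,1)  tX=3.0523 tY=0.6729  stride 1/|dx|=3.8637 1/|dy|=1.0353
    cross y-line → (5,2), t=0.6729
    cross y-line → (5,3), t=1.7082
    cross y-line → (5,4), t=2.7435
    cross x-line → (4,4), t=3.0523
    cross y-line → (4,5), t=3.7788
    cross y-line → (4,6), t=4.8140
    cross y-line → (4,7), t=5.8493
    cross y-line → (4,8), t=6.8846
    cross x-line → (3,8), t=6.9160
    cross y-line → (3,9), t=7.9199 (wall)
  → r_1 = 7.9199
beam 2: φ=-45°, α=150°
  d=(-0.8660,0.5000)  start (5,1)  tX=0.9122 tY=1.3000  stride 1/|dx|=1.1547 1/|dy|=2.0000
    cross x-line → (4,1), t=0.9122
    cross y-line → (4,2), t=1.3000
    cross x-line → (3,2), t=2.0669
    cross x-line → (2,2), t=3.2216
    cross y-line → (2,3), t=3.3000
    cross x-line → (1,3), t=4.3763
    cross y-line → (1,4), t=5.3000
    cross x-line → (0,4), t=5.5310 (wall)
  → r_2 = 5.5310
beam 3: φ=0°, α=195°
  d=(-0.9659,-0.2588)  start (5,1)  tX=0.8179 tY=1.3523  stride 1/|dx|=1.0353 1/|dy|=3.8637
    cross x-line → (4,1), t=0.8179
    cross y-line → (4,0), t=1.3523 (wall)
  → r_3 = 1.3523
beam 4: φ=45°, α=240°
  d=(-0.5000,-0.8660)  start (5,1)  tX=1.5800 tY=0.4041  stride 1/|dx|=2.0000 1/|dy|=1.1547
    cross y-line → (5,0), t=0.4041 (wall)
  → r_4 = 0.4041
beam 5: φ=90°, α=285°
  d=(0.2588,-0.9659)  start (5,1)  tX=0.8114 tY=0.3623  stride 1/|dx|=3.8637 1/|dy|=1.0353
    cross y-line → (5,0), t=0.3623 (wall)
  → r_5 = 0.3623

ranges = [7.9199, 5.5310, 1.3523, 0.4041, 0.3623]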